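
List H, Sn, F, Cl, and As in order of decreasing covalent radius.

Moving right in a period, electrons are added to the same shell under a stronger nuclear pull, so atoms get smaller; moving down, a new shell is opened and atoms get larger.
Neither a single period nor a single group — weigh both effects.
F > H: the two effects oppose for this pair; the down-group effect wins (64 vs 32 pm).
Cl > F: Cl sits below F in group 17, so the down-group effect alone puts Cl larger.
As > Cl: both effects reinforce here, so As is clearly the larger of the two.
Sn > As: both effects reinforce here, so Sn is clearly the larger of the two.
Tabulated atomic radius (pm): H 32, F 64, Cl 99, As 121, Sn 140.
So from largest to smallest: Sn > As > Cl > F > H.

Sn > As > Cl > F > H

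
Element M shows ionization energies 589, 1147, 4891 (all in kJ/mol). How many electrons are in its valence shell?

Look for the largest jump between consecutive ionization energies: IE3/IE2 ≈ 4.3, far larger than any earlier ratio.
That jump marks the point where a core electron is being removed. So the atom has 2 valence electrons.

2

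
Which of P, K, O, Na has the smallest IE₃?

P

The third ionization energy removes an electron from the +2 ion. For each element: P²⁺ still has 3 valence electrons; K²⁺ is already 1 electron into the core; O²⁺ still has 4 valence electrons; Na²⁺ is already 1 electron into the core.
Usually core removal costs more than valence removal, but here the competition is close: a tightly held n=2 valence electron can cost more to remove than an n=3 core electron, so the actual values have to decide it.
Valence configurations: P²⁺ [Ne]3s²3p¹, O²⁺ [He]2s²2p².
Tabulated IE_3 (kJ/mol): P 2914, K 4420, O 5300, Na 6910.
So the third ionization energies run P < K < O < Na.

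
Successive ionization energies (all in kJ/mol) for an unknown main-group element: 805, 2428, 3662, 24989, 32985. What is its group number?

Look for the largest jump between consecutive ionization energies: IE4/IE3 ≈ 6.8, far larger than any earlier ratio.
That jump marks the point where a core electron is being removed. So the atom has 3 valence electrons.
A main-group element with 3 valence electrons is in group 13.

Group 13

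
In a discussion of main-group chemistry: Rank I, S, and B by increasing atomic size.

B is in period 2, group 13; S is in period 3, group 16; I is in period 5, group 17.
Atomic radius shrinks across a period as nuclear charge pulls the same shell inward, and grows down a group as new shells are added.
Neither a single period nor a single group — weigh both effects.
S > B: period and group pull opposite ways; the down-group shift dominates (103 vs 85 pm).
I > S: the two effects oppose for this pair; the down-group effect wins (133 vs 103 pm).
For reference (pm): B 85, S 103, I 133.
So from smallest to largest: B < S < I.

B < S < I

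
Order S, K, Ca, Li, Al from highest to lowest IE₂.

Li, K, S, Al, Ca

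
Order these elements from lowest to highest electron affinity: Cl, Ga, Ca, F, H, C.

H is in period 1, group 1; C is in period 2, group 14; F is in period 2, group 17; Cl is in period 3, group 17; Ca is in period 4, group 2; Ga is in period 4, group 13.
Electron affinity generally becomes more exothermic across a period toward the halogens and less exothermic down a group.
Neither a single period nor a single group — weigh both effects.
Ga > Ca: both are in period 4; the period trend gives Ga the larger value.
H > Ga: period and group pull opposite ways; the down-group shift dominates (73 vs 29 kJ/mol).
C > H: period and group pull opposite ways; the across-period shift dominates (122 vs 73 kJ/mol).
F > C: F lies to the right of C in period 2, so the across-period effect alone puts F higher.
Cl > F: this pair runs against the simple trend — see the exception note.
Note the exception: Cl has a higher electron affinity than F, contrary to the simple trend — F's small 2p subshell makes the incoming electron feel strong e⁻–e⁻ repulsion, so Cl actually releases more energy on gaining an electron.
For reference (kJ/mol): H 73, C 122, F 328, Cl 349, Ca 2, Ga 29.
So from lowest to highest: Ca < Ga < H < C < F < Cl.

Ca < Ga < H < C < F < Cl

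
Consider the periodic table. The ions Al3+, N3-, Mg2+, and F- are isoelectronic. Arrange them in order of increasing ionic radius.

All of these have 10 electrons, so size is governed by nuclear charge alone: the more protons, the stronger the pull on the same electron cloud, and the smaller the ion.
Nuclear charges: Al3+ (Z=13), Mg2+ (Z=12), F- (Z=9), N3- (Z=7).
Smallest to largest: Al3+ < Mg2+ < F- < N3-.

Al3+ < Mg2+ < F- < N3-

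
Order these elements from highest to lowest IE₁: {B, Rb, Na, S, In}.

S > B > In > Na > Rb

Across a period the outer electron is held more tightly (higher IE₁); down a group it sits in a higher shell, more shielded, and comes off more easily.
These span different periods and groups, so the two trends combine.
Na > Rb: they share group 1; the group trend gives Na the larger value.
In > Na: the two effects oppose for this pair; the across-period effect wins (558 vs 496 kJ/mol).
B > In: they share group 13; the group trend gives B the larger value.
S > B: the two effects oppose for this pair; the across-period effect wins (1000 vs 801 kJ/mol).
Tabulated first ionization energy (kJ/mol): B 801, Na 496, S 1000, Rb 403, In 558.
So from highest to lowest: S > B > In > Na > Rb.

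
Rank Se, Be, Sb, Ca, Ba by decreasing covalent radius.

Ba, Ca, Sb, Se, Be

Be is in period 2, group 2; Ca is in period 4, group 2; Se is in period 4, group 16; Sb is in period 5, group 15; Ba is in period 6, group 2.
Moving right in a period, electrons are added to the same shell under a stronger nuclear pull, so atoms get smaller; moving down, a new shell is opened and atoms get larger.
Here both period and group differ, so the two effects have to be weighed against each other.
Se > Be: period and group pull opposite ways; the down-group shift dominates (116 vs 102 pm).
Sb > Se: both effects reinforce here, so Sb is clearly the larger of the two.
Ca > Sb: the two effects oppose for this pair; the across-period effect wins (171 vs 140 pm).
Ba > Ca: they share group 2; the group trend gives Ba the larger value.
For reference (pm): Be 102, Ca 171, Se 116, Sb 140, Ba 196.
So from largest to smallest: Ba > Ca > Sb > Se > Be.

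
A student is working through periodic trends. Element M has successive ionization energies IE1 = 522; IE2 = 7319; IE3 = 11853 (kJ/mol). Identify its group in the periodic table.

Group 1

Look for the largest jump between consecutive ionization energies: IE2/IE1 ≈ 14.0, far larger than any earlier ratio.
That jump marks the point where a core electron is being removed. So the atom has 1 valence electron.
A main-group element with 1 valence electron is in group 1.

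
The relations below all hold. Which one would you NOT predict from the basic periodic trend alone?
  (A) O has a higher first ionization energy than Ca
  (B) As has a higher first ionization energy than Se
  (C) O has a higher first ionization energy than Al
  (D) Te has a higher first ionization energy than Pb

(B)

The general trend: first ionization energy increases across a period and decreases down a group.
(A) O (period 2, group 16) vs Ca (period 4, group 2): the stated order agrees with the simple trend.
(B) As (period 4, group 15) vs Se (period 4, group 16): the stated order contradicts the simple trend.
(C) O (period 2, group 16) vs Al (period 3, group 13): the stated order agrees with the simple trend.
(D) Te (period 5, group 16) vs Pb (period 6, group 14): the stated order agrees with the simple trend.
The exception is (B): Se (4p⁴) ionizes more easily than half-filled As (4p³).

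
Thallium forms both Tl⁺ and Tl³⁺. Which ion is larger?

Both ions have Z = 81 protons, but Tl³⁺ has lost more electrons, so its remaining electrons feel a larger effective nuclear charge per electron and are pulled in more tightly.
Higher positive charge → smaller ion, so Tl⁺ > Tl³⁺.

Tl⁺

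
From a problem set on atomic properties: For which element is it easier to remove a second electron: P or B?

P

The second ionization energy removes an electron from the +1 ion. For each element: P⁺ still has 4 valence electrons; B⁺ still has 2 valence electrons.
All are still removing valence electrons, so compare the +1 ions as you would atoms: IE_2 generally rises across a period (higher Z_eff) and falls down a group (larger shell), subject to the usual subshell exceptions.
Valence configurations: P⁺ [Ne]3s²3p², B⁺ [He]2s².
The numbers (kJ/mol): P 1907, B 2427.
So the second ionization energies run P < B.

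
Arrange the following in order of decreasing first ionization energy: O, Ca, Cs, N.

N > O > Ca > Cs

N is in period 2, group 15; O is in period 2, group 16; Ca is in period 4, group 2; Cs is in period 6, group 1.
First ionization energy rises across a period (greater Z_eff holds electrons more tightly) and falls down a group (valence electrons are farther from the nucleus).
These span different periods and groups, so the two trends combine.
Ca > Cs: both effects reinforce here, so Ca is clearly the higher of the two.
O > Ca: relative to Ca, both the across-period and down-group shifts push O's first ionization energy up.
N > O: this pair runs against the simple trend — see the exception note.
Note the exception: N has a higher first ionization energy than O, contrary to the simple trend — pairing an electron in O's 2p⁴ costs repulsion energy, so O ionizes more easily than half-filled N (2p³).
For reference (kJ/mol): N 1402, O 1314, Ca 590, Cs 376.
So from highest to lowest: N > O > Ca > Cs.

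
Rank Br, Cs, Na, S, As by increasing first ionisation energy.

Cs, Na, As, S, Br

Na is in period 3, group 1; S is in period 3, group 16; As is in period 4, group 15; Br is in period 4, group 17; Cs is in period 6, group 1.
Across a period the outer electron is held more tightly (higher IE₁); down a group it sits in a higher shell, more shielded, and comes off more easily.
These span different periods and groups, so the two trends combine.
Na > Cs: they share group 1; the group trend gives Na the larger value.
As > Na: the two effects oppose for this pair; the across-period effect wins (947 vs 496 kJ/mol).
S > As: relative to As, both the across-period and down-group shifts push S's first ionization energy up.
Br > S: the two effects oppose for this pair; the across-period effect wins (1140 vs 1000 kJ/mol).
For reference (kJ/mol): Na 496, S 1000, As 947, Br 1140, Cs 376.
So from lowest to highest: Cs < Na < As < S < Br.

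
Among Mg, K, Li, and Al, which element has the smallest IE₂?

Mg

Consider each +1 ion: Mg⁺ still has 1 valence electron; K⁺ is the bare [Ar] core; Li⁺ is the bare [He] core; Al⁺ still has 2 valence electrons.
Core electrons are held far more tightly than valence electrons, so K and Li top the IE_2 order.
Valence configurations: Mg⁺ [Ne]3s¹, Al⁺ [Ne]3s².
The numbers (kJ/mol): Mg 1451, K 3052, Li 7298, Al 1817.
So the second ionization energies run Mg < Al < K < Li.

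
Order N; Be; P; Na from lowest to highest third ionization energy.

P < N < Na < Be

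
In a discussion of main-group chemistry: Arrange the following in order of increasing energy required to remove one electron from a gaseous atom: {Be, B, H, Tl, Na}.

Na < Tl < B < Be < H

H is in period 1, group 1; Be is in period 2, group 2; B is in period 2, group 13; Na is in period 3, group 1; Tl is in period 6, group 13.
First ionization energy rises across a period (greater Z_eff holds electrons more tightly) and falls down a group (valence electrons are farther from the nucleus).
These span different periods and groups, so the two trends combine.
Tl > Na: period and group pull opposite ways; the across-period shift dominates (589 vs 496 kJ/mol).
B > Tl: B sits above Tl in group 13, so the down-group effect alone puts B higher.
Be > B: this pair runs against the simple trend — see the exception note.
H > Be: period and group pull opposite ways; the down-group shift dominates (1312 vs 900 kJ/mol).
Note the exception: Be has a higher first ionization energy than B, contrary to the simple trend — removing B's lone 2p electron is easier than breaking Be's filled 2s².
Tabulated first ionization energy (kJ/mol): H 1312, Be 900, B 801, Na 496, Tl 589.
So from lowest to highest: Na < Tl < B < Be < H.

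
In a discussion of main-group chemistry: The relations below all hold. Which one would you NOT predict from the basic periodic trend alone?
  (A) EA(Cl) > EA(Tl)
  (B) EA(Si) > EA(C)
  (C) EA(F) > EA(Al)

(B)

The general trend: electron affinity increases across a period and decreases down a group.
(A) Cl (period 3, group 17) vs Tl (period 6, group 13): the stated order agrees with the simple trend.
(B) Si (period 3, group 14) vs C (period 2, group 14): the stated order contradicts the simple trend.
(C) F (period 2, group 17) vs Al (period 3, group 13): the stated order agrees with the simple trend.
The exception is (B): Si's larger, more diffuse 3p orbitals accept an added electron slightly more readily than C's compact 2p.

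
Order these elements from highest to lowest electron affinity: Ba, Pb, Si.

Si, Pb, Ba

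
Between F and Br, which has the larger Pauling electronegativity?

F

F is in period 2, group 17; Br is in period 4, group 17.
Electronegativity increases across a period and decreases down a group, tracking effective nuclear charge and atomic size.
All are in group 17, so electronegativity increases up the group.
So F has the larger Pauling electronegativity (F > Br).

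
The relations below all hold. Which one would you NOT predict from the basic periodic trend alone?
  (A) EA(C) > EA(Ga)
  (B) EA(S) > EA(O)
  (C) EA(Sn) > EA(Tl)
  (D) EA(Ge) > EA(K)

The general trend: electron affinity increases across a period and decreases down a group.
(A) C (period 2, group 14) vs Ga (period 4, group 13): the stated order agrees with the simple trend.
(B) S (period 3, group 16) vs O (period 2, group 16): the stated order contradicts the simple trend.
(C) Sn (period 5, group 14) vs Tl (period 6, group 13): the stated order agrees with the simple trend.
(D) Ge (period 4, group 14) vs K (period 4, group 1): the stated order agrees with the simple trend.
The exception is (B): the compact 2p subshell of O repels the added electron more than S's larger 3p does.

(B)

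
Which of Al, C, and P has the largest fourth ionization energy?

Al

The fourth ionization energy removes an electron from the +3 ion. For each element: Al³⁺ is the bare [Ne] core; C³⁺ still has 1 valence electron; P³⁺ still has 2 valence electrons.
Breaking into a closed-shell core is much more expensive than removing a leftover valence electron — Al has the largest IE_4 here.
Valence configurations: C³⁺ [He]2s¹, P³⁺ [Ne]3s².
Approximate IE_4 values (kJ/mol): Al 11577, C 6223, P 4964.
Putting it together, IE_4: P < C < Al.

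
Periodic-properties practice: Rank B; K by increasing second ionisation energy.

The second ionization energy removes an electron from the +1 ion. For each element: B⁺ still has 2 valence electrons; K⁺ is the bare [Ar] core.
Breaking into a closed-shell core is much more expensive than removing a leftover valence electron — K has the largest IE_2 here.
The numbers (kJ/mol): B 2427, K 3052.
Hence IE_2: B < K.

B, K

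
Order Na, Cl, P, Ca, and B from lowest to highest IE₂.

Ca < P < Cl < B < Na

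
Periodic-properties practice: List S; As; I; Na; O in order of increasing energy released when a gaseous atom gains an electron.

O is in period 2, group 16; Na is in period 3, group 1; S is in period 3, group 16; As is in period 4, group 15; I is in period 5, group 17.
Atoms with high Z_eff and room in the valence shell (especially the halogens) have the most exothermic electron affinities.
Neither a single period nor a single group — weigh both effects.
As > Na: period and group pull opposite ways; the across-period shift dominates (78 vs 53 kJ/mol).
O > As: relative to As, both the across-period and down-group shifts push O's electron affinity up.
S > O: this pair runs against the simple trend — see the exception note.
I > S: period and group pull opposite ways; the across-period shift dominates (295 vs 200 kJ/mol).
Note the exception: S has a higher electron affinity than O, contrary to the simple trend — the compact 2p subshell of O repels the added electron more than S's larger 3p does.
Tabulated electron affinity (kJ/mol): O 141, Na 53, S 200, As 78, I 295.
So from lowest to highest: Na < As < O < S < I.

Na < As < O < S < I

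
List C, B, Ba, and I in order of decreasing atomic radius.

B is in period 2, group 13; C is in period 2, group 14; I is in period 5, group 17; Ba is in period 6, group 2.
Across a period the added protons contract the valence shell; down a group each new principal shell makes the atom larger.
Neither a single period nor a single group — weigh both effects.
B > C: B lies to the left of C in period 2, so the across-period effect alone puts B larger.
I > B: the two effects oppose for this pair; the down-group effect wins (133 vs 85 pm).
Ba > I: both effects reinforce here, so Ba is clearly the larger of the two.
Tabulated atomic radius (pm): B 85, C 75, I 133, Ba 196.
So from largest to smallest: Ba > I > B > C.

Ba, I, B, C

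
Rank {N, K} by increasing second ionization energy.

N < K

The second ionization energy removes an electron from the +1 ion. For each element: N⁺ still has 4 valence electrons; K⁺ is the bare [Ar] core.
Breaking into a closed-shell core is much more expensive than removing a leftover valence electron — K has the largest IE_2 here.
The numbers (kJ/mol): N 2856, K 3052.
Putting it together, IE_2: N < K.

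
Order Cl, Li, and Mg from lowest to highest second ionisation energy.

Consider each +1 ion: Cl⁺ still has 6 valence electrons; Li⁺ is the bare [He] core; Mg⁺ still has 1 valence electron.
Core electrons are held far more tightly than valence electrons, so Li tops the IE_2 order.
Valence configurations: Cl⁺ [Ne]3s²3p⁴, Mg⁺ [Ne]3s¹.
Tabulated IE_2 (kJ/mol): Cl 2298, Li 7298, Mg 1451.
So the second ionization energies run Mg < Cl < Li.

Mg < Cl < Li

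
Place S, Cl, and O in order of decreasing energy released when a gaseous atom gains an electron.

O is in period 2, group 16; S is in period 3, group 16; Cl is in period 3, group 17.
Atoms with high Z_eff and room in the valence shell (especially the halogens) have the most exothermic electron affinities.
Here both period and group differ, so the two effects have to be weighed against each other.
S > O: this pair runs against the simple trend — see the exception note.
Cl > S: Cl lies to the right of S in period 3, so the across-period effect alone puts Cl higher.
Note the exception: S has a higher electron affinity than O, contrary to the simple trend — the compact 2p subshell of O repels the added electron more than S's larger 3p does.
For reference (kJ/mol): O 141, S 200, Cl 349.
So from highest to lowest: Cl > S > O.

Cl > S > O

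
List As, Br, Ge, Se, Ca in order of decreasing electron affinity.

Br, Se, Ge, As, Ca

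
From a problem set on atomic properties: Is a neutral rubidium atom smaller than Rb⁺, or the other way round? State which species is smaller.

Rb⁺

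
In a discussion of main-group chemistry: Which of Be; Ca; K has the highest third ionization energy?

Be

The third ionization energy removes an electron from the +2 ion. For each element: Be²⁺ is the bare [He] core; Ca²⁺ is the bare [Ar] core; K²⁺ is already 1 electron into the core.
All of these are removing an electron from a noble-gas core or deeper; the smaller core (lower principal quantum number) is held far more tightly, and within a period the higher nuclear charge binds the same core more tightly.
Tabulated IE_3 (kJ/mol): Be 14849, Ca 4912, K 4420.
Overall IE_3 order: K < Ca < Be.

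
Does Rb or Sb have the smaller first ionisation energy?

Rb is in period 5, group 1; Sb is in period 5, group 15.
Removing the outermost electron gets harder across a period and easier down a group.
All lie in period 5, so first ionization energy increases left to right.
So Rb has the smaller first ionisation energy (Rb < Sb).

Rb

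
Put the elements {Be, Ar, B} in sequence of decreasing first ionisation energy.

Ar > Be > B

Be is in period 2, group 2; B is in period 2, group 13; Ar is in period 3, group 18.
Across a period the outer electron is held more tightly (higher IE₁); down a group it sits in a higher shell, more shielded, and comes off more easily.
These span different periods and groups, so the two trends combine.
Be > B: this pair runs against the simple trend — see the exception note.
Ar > Be: period and group pull opposite ways; the across-period shift dominates (1521 vs 900 kJ/mol).
Note the exception: Be has a higher first ionization energy than B, contrary to the simple trend — removing B's lone 2p electron is easier than breaking Be's filled 2s².
Tabulated first ionization energy (kJ/mol): Be 900, B 801, Ar 1521.
So from highest to lowest: Ar > Be > B.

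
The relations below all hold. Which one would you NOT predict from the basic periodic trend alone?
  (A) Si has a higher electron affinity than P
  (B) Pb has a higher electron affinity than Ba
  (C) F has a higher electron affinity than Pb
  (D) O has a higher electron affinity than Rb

The general trend: electron affinity increases across a period and decreases down a group.
(A) Si (period 3, group 14) vs P (period 3, group 15): the stated order contradicts the simple trend.
(B) Pb (period 6, group 14) vs Ba (period 6, group 2): the stated order agrees with the simple trend.
(C) F (period 2, group 17) vs Pb (period 6, group 14): the stated order agrees with the simple trend.
(D) O (period 2, group 16) vs Rb (period 5, group 1): the stated order agrees with the simple trend.
The exception is (A): adding an electron to P's half-filled 3p³ is unfavourable, so Si (3p²) has the more exothermic EA.

(A)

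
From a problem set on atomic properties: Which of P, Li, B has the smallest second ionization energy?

Consider each +1 ion: P⁺ still has 4 valence electrons; Li⁺ is the bare [He] core; B⁺ still has 2 valence electrons.
Pulling an electron out of a noble-gas core costs far more than removing a remaining valence electron, so Li sits at the high end of IE_2.
Valence configurations: P⁺ [Ne]3s²3p², B⁺ [He]2s².
The numbers (kJ/mol): P 1907, Li 7298, B 2427.
Overall IE_2 order: P < B < Li.

P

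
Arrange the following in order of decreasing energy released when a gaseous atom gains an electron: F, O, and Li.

Li is in period 2, group 1; O is in period 2, group 16; F is in period 2, group 17.
Electron affinity generally becomes more exothermic across a period toward the halogens and less exothermic down a group.
All lie in period 2, so electron affinity increases left to right.
So from highest to lowest: F > O > Li.

F, O, Li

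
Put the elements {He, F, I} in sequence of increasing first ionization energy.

First ionization energy rises across a period (greater Z_eff holds electrons more tightly) and falls down a group (valence electrons are farther from the nucleus).
Here both period and group differ, so the two effects have to be weighed against each other.
F > I: F sits above I in group 17, so the down-group effect alone puts F higher.
He > F: both effects reinforce here, so He is clearly the higher of the two.
For reference (kJ/mol): He 2372, F 1681, I 1008.
So from lowest to highest: I < F < He.

I, F, He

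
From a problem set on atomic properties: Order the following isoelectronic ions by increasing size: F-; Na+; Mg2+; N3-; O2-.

All of these have 10 electrons, so size is governed by nuclear charge alone: the more protons, the stronger the pull on the same electron cloud, and the smaller the ion.
Nuclear charges: Mg2+ (Z=12), Na+ (Z=11), F- (Z=9), O2- (Z=8), N3- (Z=7).
Smallest to largest: Mg2+ < Na+ < F- < O2- < N3-.

Mg2+ < Na+ < F- < O2- < N3-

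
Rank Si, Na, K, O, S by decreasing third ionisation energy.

Na > O > K > S > Si

IE_3 is the cost of taking one more electron from the +2 cation: Si²⁺ still has 2 valence electrons; Na²⁺ is already 1 electron into the core; K²⁺ is already 1 electron into the core; O²⁺ still has 4 valence electrons; S²⁺ still has 4 valence electrons.
Usually core removal costs more than valence removal, but here the competition is close: a tightly held n=2 valence electron can cost more to remove than an n=3 core electron, so the actual values have to decide it.
Valence configurations: Si²⁺ [Ne]3s², O²⁺ [He]2s²2p², S²⁺ [Ne]3s²3p².
Tabulated IE_3 (kJ/mol): Si 3232, Na 6910, K 4420, O 5300, S 3357.
Hence IE_3: Si < S < K < O < Na.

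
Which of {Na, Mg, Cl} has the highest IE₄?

Mg

IE_4 is the cost of taking one more electron from the +3 cation: Na³⁺ is already 2 electrons into the core; Mg³⁺ is already 1 electron into the core; Cl³⁺ still has 4 valence electrons.
Pulling an electron out of a noble-gas core costs far more than removing a remaining valence electron, so Na and Mg sit at the high end of IE_4.
Tabulated IE_4 (kJ/mol): Na 9543, Mg 10543, Cl 5159.
Overall IE_4 order: Cl < Na < Mg.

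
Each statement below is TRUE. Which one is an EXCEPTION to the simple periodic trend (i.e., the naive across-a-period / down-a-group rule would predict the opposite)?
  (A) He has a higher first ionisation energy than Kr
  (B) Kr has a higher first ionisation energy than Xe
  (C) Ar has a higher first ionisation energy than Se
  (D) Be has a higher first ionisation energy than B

(D)

The general trend: first ionisation energy increases across a period and decreases down a group.
(A) He (period 1, group 18) vs Kr (period 4, group 18): the stated order agrees with the simple trend.
(B) Kr (period 4, group 18) vs Xe (period 5, group 18): the stated order agrees with the simple trend.
(C) Ar (period 3, group 18) vs Se (period 4, group 16): the stated order agrees with the simple trend.
(D) Be (period 2, group 2) vs B (period 2, group 13): the stated order contradicts the simple trend.
The exception is (D): removing B's lone 2p electron is easier than breaking Be's filled 2s².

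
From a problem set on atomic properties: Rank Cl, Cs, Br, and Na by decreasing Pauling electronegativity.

Cl > Br > Na > Cs

Na is in period 3, group 1; Cl is in period 3, group 17; Br is in period 4, group 17; Cs is in period 6, group 1.
Atoms toward the upper right of the periodic table pull bonding electrons most strongly.
Neither a single period nor a single group — weigh both effects.
Na > Cs: they share group 1; the group trend gives Na the larger value.
Br > Na: the two effects oppose for this pair; the across-period effect wins (2.96 vs 0.93).
Cl > Br: they share group 17; the group trend gives Cl the larger value.
Approximate values (Pauling): Na 0.93, Cl 3.16, Br 2.96, Cs 0.79.
So from highest to lowest: Cl > Br > Na > Cs.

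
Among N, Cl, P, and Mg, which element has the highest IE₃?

Mg

After 2 electrons have been removed, what remains? N²⁺ still has 3 valence electrons; Cl²⁺ still has 5 valence electrons; P²⁺ still has 3 valence electrons; Mg²⁺ is the bare [Ne] core.
Pulling an electron out of a noble-gas core costs far more than removing a remaining valence electron, so Mg sits at the high end of IE_3.
Valence configurations: N²⁺ [He]2s²2p¹, Cl²⁺ [Ne]3s²3p³, P²⁺ [Ne]3s²3p¹.
Approximate IE_3 values (kJ/mol): N 4578, Cl 3822, P 2914, Mg 7733.
Putting it together, IE_3: P < Cl < N < Mg.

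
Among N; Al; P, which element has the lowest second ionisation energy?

Consider each +1 ion: N⁺ still has 4 valence electrons; Al⁺ still has 2 valence electrons; P⁺ still has 4 valence electrons.
All are still removing valence electrons, so compare the +1 ions as you would atoms: IE_2 generally rises across a period (higher Z_eff) and falls down a group (larger shell), subject to the usual subshell exceptions.
Valence configurations: N⁺ [He]2s²2p², Al⁺ [Ne]3s², P⁺ [Ne]3s²3p².
Approximate IE_2 values (kJ/mol): N 2856, Al 1817, P 1907.
So the second ionization energies run Al < P < N.

Al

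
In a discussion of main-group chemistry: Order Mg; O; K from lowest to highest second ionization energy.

Mg, K, O

Consider each +1 ion: Mg⁺ still has 1 valence electron; O⁺ still has 5 valence electrons; K⁺ is the bare [Ar] core.
Usually core removal costs more than valence removal, but here the competition is close: a tightly held n=2 valence electron can cost more to remove than an n=3 core electron, so the actual values have to decide it.
Valence configurations: Mg⁺ [Ne]3s¹, O⁺ [He]2s²2p³.
The numbers (kJ/mol): Mg 1451, O 3388, K 3052.
Hence IE_2: Mg < K < O.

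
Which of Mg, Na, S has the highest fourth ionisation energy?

Mg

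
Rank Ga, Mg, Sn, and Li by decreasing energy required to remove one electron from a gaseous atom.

First ionization energy rises across a period (greater Z_eff holds electrons more tightly) and falls down a group (valence electrons are farther from the nucleus).
A diagonal step moves right (one effect) and down (the opposite effect) at once.
Ga > Li: period and group pull opposite ways; the across-period shift dominates (579 vs 520 kJ/mol).
Sn > Ga: the two effects oppose for this pair; the across-period effect wins (709 vs 579 kJ/mol).
Mg > Sn: period and group pull opposite ways; the down-group shift dominates (738 vs 709 kJ/mol).
For reference (kJ/mol): Li 520, Mg 738, Ga 579, Sn 709.
So from highest to lowest: Mg > Sn > Ga > Li.

Mg > Sn > Ga > Li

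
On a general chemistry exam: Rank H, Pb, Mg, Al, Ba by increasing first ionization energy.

Ba < Al < Pb < Mg < H

H is in period 1, group 1; Mg is in period 3, group 2; Al is in period 3, group 13; Ba is in period 6, group 2; Pb is in period 6, group 14.
Removing the outermost electron gets harder across a period and easier down a group.
These span different periods and groups, so the two trends combine.
Al > Ba: relative to Ba, both the across-period and down-group shifts push Al's first ionization energy up.
Pb > Al: the two effects oppose for this pair; the across-period effect wins (716 vs 578 kJ/mol).
Mg > Pb: the two effects oppose for this pair; the down-group effect wins (738 vs 716 kJ/mol).
H > Mg: period and group pull opposite ways; the down-group shift dominates (1312 vs 738 kJ/mol).
Note the exception: Mg has a higher first ionization energy than Al, contrary to the simple trend — Al's single 3p electron is easier to remove than one from Mg's filled 3s².
For reference (kJ/mol): H 1312, Mg 738, Al 578, Ba 503, Pb 716.
So from lowest to highest: Ba < Al < Pb < Mg < H.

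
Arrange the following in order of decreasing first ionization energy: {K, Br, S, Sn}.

S is in period 3, group 16; K is in period 4, group 1; Br is in period 4, group 17; Sn is in period 5, group 14.
Across a period the outer electron is held more tightly (higher IE₁); down a group it sits in a higher shell, more shielded, and comes off more easily.
Neither a single period nor a single group — weigh both effects.
Sn > K: the two effects oppose for this pair; the across-period effect wins (709 vs 419 kJ/mol).
S > Sn: both effects reinforce here, so S is clearly the higher of the two.
Br > S: the two effects oppose for this pair; the across-period effect wins (1140 vs 1000 kJ/mol).
Tabulated first ionization energy (kJ/mol): S 1000, K 419, Br 1140, Sn 709.
So from highest to lowest: Br > S > Sn > K.

Br > S > Sn > K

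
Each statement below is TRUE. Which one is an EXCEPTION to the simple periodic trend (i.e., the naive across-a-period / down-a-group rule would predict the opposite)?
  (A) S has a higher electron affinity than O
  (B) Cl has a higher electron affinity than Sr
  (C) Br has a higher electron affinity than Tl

The general trend: electron affinity increases across a period and decreases down a group.
(A) S (period 3, group 16) vs O (period 2, group 16): the stated order contradicts the simple trend.
(B) Cl (period 3, group 17) vs Sr (period 5, group 2): the stated order agrees with the simple trend.
(C) Br (period 4, group 17) vs Tl (period 6, group 13): the stated order agrees with the simple trend.
The exception is (A): the compact 2p subshell of O repels the added electron more than S's larger 3p does.

(A)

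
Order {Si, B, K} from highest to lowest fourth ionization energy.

The fourth ionization energy removes an electron from the +3 ion. For each element: Si³⁺ still has 1 valence electron; B³⁺ is the bare [He] core; K³⁺ is already 2 electrons into the core.
Pulling an electron out of a noble-gas core costs far more than removing a remaining valence electron, so K and B sit at the high end of IE_4.
Tabulated IE_4 (kJ/mol): Si 4356, B 25026, K 5877.
So the fourth ionization energies run Si < K < B.

B > K > Si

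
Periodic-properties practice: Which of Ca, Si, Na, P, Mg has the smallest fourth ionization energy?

The fourth ionization energy removes an electron from the +3 ion. For each element: Ca³⁺ is already 1 electron into the core; Si³⁺ still has 1 valence electron; Na³⁺ is already 2 electrons into the core; P³⁺ still has 2 valence electrons; Mg³⁺ is already 1 electron into the core.
Core electrons are held far more tightly than valence electrons, so Ca, Na and Mg top the IE_4 order.
Valence configurations: Si³⁺ [Ne]3s¹, P³⁺ [Ne]3s².
The numbers (kJ/mol): Ca 6491, Si 4356, Na 9543, P 4964, Mg 10543.
So the fourth ionization energies run Si < P < Ca < Na < Mg.

Si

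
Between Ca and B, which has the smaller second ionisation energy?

Consider each +1 ion: Ca⁺ still has 1 valence electron; B⁺ still has 2 valence electrons.
All are still removing valence electrons, so compare the +1 ions as you would atoms: IE_2 generally rises across a period (higher Z_eff) and falls down a group (larger shell), subject to the usual subshell exceptions.
Valence configurations: Ca⁺ [Ar]4s¹, B⁺ [He]2s².
The numbers (kJ/mol): Ca 1145, B 2427.
So the second ionization energies run Ca < B.

Ca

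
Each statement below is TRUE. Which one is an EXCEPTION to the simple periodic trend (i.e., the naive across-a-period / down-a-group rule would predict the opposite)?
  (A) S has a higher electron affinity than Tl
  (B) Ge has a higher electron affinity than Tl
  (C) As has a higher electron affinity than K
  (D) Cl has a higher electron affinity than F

(D)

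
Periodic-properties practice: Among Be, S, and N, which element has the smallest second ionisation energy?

Be

The second ionization energy removes an electron from the +1 ion. For each element: Be⁺ still has 1 valence electron; S⁺ still has 5 valence electrons; N⁺ still has 4 valence electrons.
All are still removing valence electrons, so compare the +1 ions as you would atoms: IE_2 generally rises across a period (higher Z_eff) and falls down a group (larger shell), subject to the usual subshell exceptions.
Valence configurations: Be⁺ [He]2s¹, S⁺ [Ne]3s²3p³, N⁺ [He]2s²2p².
The numbers (kJ/mol): Be 1757, S 2252, N 2856.
Overall IE_2 order: Be < S < N.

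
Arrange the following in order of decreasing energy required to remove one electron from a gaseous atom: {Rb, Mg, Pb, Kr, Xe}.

Kr > Xe > Mg > Pb > Rb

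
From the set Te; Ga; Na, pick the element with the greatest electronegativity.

Te

Na is in period 3, group 1; Ga is in period 4, group 13; Te is in period 5, group 16.
EN rises left→right (higher Z_eff, smaller atoms) and falls top→bottom (larger, more shielded atoms).
Here both period and group differ, so the two effects have to be weighed against each other.
Ga > Na: the two effects oppose for this pair; the across-period effect wins (1.81 vs 0.93).
Te > Ga: period and group pull opposite ways; the across-period shift dominates (2.10 vs 1.81).
Tabulated electronegativity (Pauling): Na 0.93, Ga 1.81, Te 2.10.
The greatest electronegativity among these belongs to Te.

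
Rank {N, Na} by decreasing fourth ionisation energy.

Consider each +3 ion: N³⁺ still has 2 valence electrons; Na³⁺ is already 2 electrons into the core.
Pulling an electron out of a noble-gas core costs far more than removing a remaining valence electron, so Na sits at the high end of IE_4.
The numbers (kJ/mol): N 7475, Na 9543.
So the fourth ionization energies run N < Na.

Na > N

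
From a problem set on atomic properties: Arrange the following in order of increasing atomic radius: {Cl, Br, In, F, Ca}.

F is in period 2, group 17; Cl is in period 3, group 17; Ca is in period 4, group 2; Br is in period 4, group 17; In is in period 5, group 13.
Atomic radius shrinks across a period as nuclear charge pulls the same shell inward, and grows down a group as new shells are added.
Neither a single period nor a single group — weigh both effects.
Cl > F: they share group 17; the group trend gives Cl the larger value.
Br > Cl: Br sits below Cl in group 17, so the down-group effect alone puts Br larger.
In > Br: relative to Br, both the across-period and down-group shifts push In's atomic radius up.
Ca > In: the two effects oppose for this pair; the across-period effect wins (171 vs 142 pm).
Approximate values (pm): F 64, Cl 99, Ca 171, Br 114, In 142.
So from smallest to largest: F < Cl < Br < In < Ca.

F < Cl < Br < In < Ca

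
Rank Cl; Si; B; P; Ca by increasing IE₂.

Consider each +1 ion: Cl⁺ still has 6 valence electrons; Si⁺ still has 3 valence electrons; B⁺ still has 2 valence electrons; P⁺ still has 4 valence electrons; Ca⁺ still has 1 valence electron.
All are still removing valence electrons, so compare the +1 ions as you would atoms: IE_2 generally rises across a period (higher Z_eff) and falls down a group (larger shell), subject to the usual subshell exceptions.
Valence configurations: Cl⁺ [Ne]3s²3p⁴, Si⁺ [Ne]3s²3p¹, B⁺ [He]2s², P⁺ [Ne]3s²3p², Ca⁺ [Ar]4s¹.
The numbers (kJ/mol): Cl 2298, Si 1577, B 2427, P 1907, Ca 1145.
Hence IE_2: Ca < Si < P < Cl < B.

Ca < Si < P < Cl < B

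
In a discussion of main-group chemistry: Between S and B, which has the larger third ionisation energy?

B

After 2 electrons have been removed, what remains? S²⁺ still has 4 valence electrons; B²⁺ still has 1 valence electron.
All are still removing valence electrons, so compare the +2 ions as you would atoms: IE_3 generally rises across a period (higher Z_eff) and falls down a group (larger shell), subject to the usual subshell exceptions.
Valence configurations: S²⁺ [Ne]3s²3p², B²⁺ [He]2s¹.
Tabulated IE_3 (kJ/mol): S 3357, B 3660.
Putting it together, IE_3: S < B.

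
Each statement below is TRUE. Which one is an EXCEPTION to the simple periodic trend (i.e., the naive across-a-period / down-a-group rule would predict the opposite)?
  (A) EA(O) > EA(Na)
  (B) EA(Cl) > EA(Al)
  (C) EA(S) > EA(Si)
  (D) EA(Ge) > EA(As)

(D)

The general trend: electron affinity increases across a period and decreases down a group.
(A) O (period 2, group 16) vs Na (period 3, group 1): the stated order agrees with the simple trend.
(B) Cl (period 3, group 17) vs Al (period 3, group 13): the stated order agrees with the simple trend.
(C) S (period 3, group 16) vs Si (period 3, group 14): the stated order agrees with the simple trend.
(D) Ge (period 4, group 14) vs As (period 4, group 15): the stated order contradicts the simple trend.
The exception is (D): adding an electron to As's half-filled 4p³ is unfavourable, so Ge (4p²) has the more exothermic EA.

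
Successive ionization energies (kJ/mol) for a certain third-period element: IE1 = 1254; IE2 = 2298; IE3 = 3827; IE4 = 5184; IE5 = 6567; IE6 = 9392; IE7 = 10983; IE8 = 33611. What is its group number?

Group 17

Look for the largest jump between consecutive ionization energies: IE8/IE7 ≈ 3.1, far larger than any earlier ratio.
That jump marks the point where a core electron is being removed. So the atom has 7 valence electrons.
A main-group element with 7 valence electrons is in group 17.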